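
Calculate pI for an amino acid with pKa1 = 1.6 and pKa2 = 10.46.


pI = (pKa1 + pKa2) / 2
pI = (1.6 + 10.46) / 2
pI = 6.03

6.03


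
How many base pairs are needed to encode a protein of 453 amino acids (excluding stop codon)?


Each amino acid = 1 codon = 3 bp
bp = 453 * 3 = 1359 bp

1359 bp


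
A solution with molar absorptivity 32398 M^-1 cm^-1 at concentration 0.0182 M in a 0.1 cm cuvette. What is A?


A = epsilon * c * l
A = 32398 * 0.0182 * 0.1
A = 58.9644

58.9644


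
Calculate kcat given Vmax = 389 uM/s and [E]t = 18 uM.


kcat = Vmax / [E]t
kcat = 389 / 18
kcat = 21.6111 s^-1

21.6111 s^-1


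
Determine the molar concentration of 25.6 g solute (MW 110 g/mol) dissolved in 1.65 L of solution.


C = (mass / MW) / volume
C = (25.6 / 110) / 1.65
C = 0.141 M

0.141 M


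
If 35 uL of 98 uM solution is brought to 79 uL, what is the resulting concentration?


C2 = C1 * V1 / V2
C2 = 98 * 35 / 79
C2 = 43.4177 uM

43.4177 uM


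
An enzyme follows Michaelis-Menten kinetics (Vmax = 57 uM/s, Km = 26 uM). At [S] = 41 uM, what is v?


v = Vmax * [S] / (Km + [S])
v = 57 * 41 / (26 + 41)
v = 34.8806 uM/s

34.8806 uM/s


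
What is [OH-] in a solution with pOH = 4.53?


[OH-] = 10^(-pOH)
[OH-] = 10^(-4.53)
[OH-] = 2.951e-05 M

2.951e-05 M


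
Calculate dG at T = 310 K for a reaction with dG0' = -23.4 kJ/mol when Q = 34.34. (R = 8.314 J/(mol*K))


dG = dG0' + RT * ln(Q) / 1000
dG = -23.4 + 8.314 * 310 * ln(34.34) / 1000
dG = -14.2857 kJ/mol

-14.2857 kJ/mol


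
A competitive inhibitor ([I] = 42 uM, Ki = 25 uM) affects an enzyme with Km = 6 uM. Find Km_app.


Km_app = Km * (1 + [I]/Ki)
Km_app = 6 * (1 + 42/25)
Km_app = 16.08 uM

16.08 uM


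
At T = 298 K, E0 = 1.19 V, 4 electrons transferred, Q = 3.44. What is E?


E = E0 - (RT/nF) * ln(Q)
E = 1.19 - (8.314 * 298 / (4 * 96485)) * ln(3.44)
E = 1.1821 V

1.1821 V


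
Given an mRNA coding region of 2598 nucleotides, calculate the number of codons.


codons = nucleotides / 3
codons = 2598 / 3 = 866

866


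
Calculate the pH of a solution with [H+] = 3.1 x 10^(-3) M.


pH = -log10([H+])
pH = -log10(3.1 x 10^(-3))
pH = 2.5086

2.5086


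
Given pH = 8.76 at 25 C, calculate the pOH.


pOH = 14 - pH
pOH = 14 - 8.76
pOH = 5.24

5.24


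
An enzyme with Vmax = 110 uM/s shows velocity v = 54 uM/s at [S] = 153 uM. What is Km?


Km = [S] * (Vmax - v) / v
Km = 153 * (110 - 54) / 54
Km = 158.6667 uM

158.6667 uM


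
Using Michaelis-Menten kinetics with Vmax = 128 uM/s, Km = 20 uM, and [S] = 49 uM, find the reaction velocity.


v = Vmax * [S] / (Km + [S])
v = 128 * 49 / (20 + 49)
v = 90.8986 uM/s

90.8986 uM/s


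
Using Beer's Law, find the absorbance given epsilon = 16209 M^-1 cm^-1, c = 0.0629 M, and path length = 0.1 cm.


A = epsilon * c * l
A = 16209 * 0.0629 * 0.1
A = 101.9546

101.9546


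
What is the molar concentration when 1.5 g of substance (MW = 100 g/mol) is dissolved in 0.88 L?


C = (mass / MW) / volume
C = (1.5 / 100) / 0.88
C = 0.017 M

0.017 M


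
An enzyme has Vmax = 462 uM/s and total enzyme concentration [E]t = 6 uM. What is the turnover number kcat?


kcat = Vmax / [E]t
kcat = 462 / 6
kcat = 77.0 s^-1

77.0 s^-1


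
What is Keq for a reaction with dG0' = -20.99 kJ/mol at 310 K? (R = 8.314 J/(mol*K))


Keq = exp(-dG0 * 1000 / (R * T))
Keq = exp(-(-20.99) * 1000 / (8.314 * 310))
Keq = 3442.8521

3442.8521


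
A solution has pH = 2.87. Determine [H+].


[H+] = 10^(-pH)
[H+] = 10^(-2.87)
[H+] = 0.0013 M

0.0013 M


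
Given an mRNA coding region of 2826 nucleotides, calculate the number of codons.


codons = nucleotides / 3
codons = 2826 / 3 = 942

942


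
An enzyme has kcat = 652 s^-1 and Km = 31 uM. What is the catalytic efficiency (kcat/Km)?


Catalytic efficiency = kcat / Km
= 652 / 31
= 21.0323 uM^-1*s^-1

21.0323 uM^-1*s^-1


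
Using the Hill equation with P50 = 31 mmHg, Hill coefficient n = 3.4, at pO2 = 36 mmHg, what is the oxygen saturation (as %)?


Y = pO2^n / (P50^n + pO2^n)
Y = 36^3.4 / (31^3.4 + 36^3.4)
Y = 62.44%

62.44%


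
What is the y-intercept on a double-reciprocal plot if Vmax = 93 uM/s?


y-intercept = 1/Vmax
= 1/93
= 0.0108 s/uM

0.0108 s/uM


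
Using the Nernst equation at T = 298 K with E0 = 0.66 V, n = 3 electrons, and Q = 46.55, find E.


E = E0 - (RT/nF) * ln(Q)
E = 0.66 - (8.314 * 298 / (3 * 96485)) * ln(46.55)
E = 0.6271 V

0.6271 V


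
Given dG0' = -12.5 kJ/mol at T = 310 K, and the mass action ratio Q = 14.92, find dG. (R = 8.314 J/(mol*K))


dG = dG0' + RT * ln(Q) / 1000
dG = -12.5 + 8.314 * 310 * ln(14.92) / 1000
dG = -5.5342 kJ/mol

-5.5342 kJ/mol


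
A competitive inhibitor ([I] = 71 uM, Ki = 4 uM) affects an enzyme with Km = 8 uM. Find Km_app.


Km_app = Km * (1 + [I]/Ki)
Km_app = 8 * (1 + 71/4)
Km_app = 150.0 uM

150.0 uM


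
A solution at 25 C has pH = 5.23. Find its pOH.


pOH = 14 - pH
pOH = 14 - 5.23
pOH = 8.77

8.77


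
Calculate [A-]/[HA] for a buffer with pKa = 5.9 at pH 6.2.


[A-]/[HA] = 10^(pH - pKa)
= 10^(6.2 - 5.9)
= 1.9953

1.9953


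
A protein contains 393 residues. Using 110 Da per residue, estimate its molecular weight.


MW = n_residues * 110 Da
MW = 393 * 110
MW = 43230 Da

43230 Da


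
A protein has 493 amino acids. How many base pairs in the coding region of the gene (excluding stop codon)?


Each amino acid = 1 codon = 3 bp
bp = 493 * 3 = 1479 bp

1479 bp


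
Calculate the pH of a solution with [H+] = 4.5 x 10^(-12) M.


pH = -log10([H+])
pH = -log10(4.5 x 10^(-12))
pH = 11.3468

11.3468


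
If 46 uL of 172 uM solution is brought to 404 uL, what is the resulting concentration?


C2 = C1 * V1 / V2
C2 = 172 * 46 / 404
C2 = 19.5842 uM

19.5842 uM


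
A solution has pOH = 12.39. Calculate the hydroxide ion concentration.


[OH-] = 10^(-pOH)
[OH-] = 10^(-12.39)
[OH-] = 4.074e-13 M

4.074e-13 M


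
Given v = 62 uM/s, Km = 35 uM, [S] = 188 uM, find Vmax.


Vmax = v * (Km + [S]) / [S]
Vmax = 62 * (35 + 188) / 188
Vmax = 73.5426 uM/s

73.5426 uM/s


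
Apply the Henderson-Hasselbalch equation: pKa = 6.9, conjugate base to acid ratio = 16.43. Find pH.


pH = pKa + log10([A-]/[HA])
pH = 6.9 + log10(16.43)
pH = 8.1156

8.1156


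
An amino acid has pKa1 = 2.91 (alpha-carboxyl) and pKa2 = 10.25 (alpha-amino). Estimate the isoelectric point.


pI = (pKa1 + pKa2) / 2
pI = (2.91 + 10.25) / 2
pI = 6.58

6.58


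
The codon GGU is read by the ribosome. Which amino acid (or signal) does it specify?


Standard genetic code lookup.
Codon GGU -> Gly

Gly


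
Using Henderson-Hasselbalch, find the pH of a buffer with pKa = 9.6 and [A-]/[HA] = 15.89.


pH = pKa + log10([A-]/[HA])
pH = 9.6 + log10(15.89)
pH = 10.8011

10.8011


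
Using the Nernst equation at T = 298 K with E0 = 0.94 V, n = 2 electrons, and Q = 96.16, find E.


E = E0 - (RT/nF) * ln(Q)
E = 0.94 - (8.314 * 298 / (2 * 96485)) * ln(96.16)
E = 0.8814 V

0.8814 V


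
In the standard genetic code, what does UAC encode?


Standard genetic code lookup.
Codon UAC -> Tyr

Tyr


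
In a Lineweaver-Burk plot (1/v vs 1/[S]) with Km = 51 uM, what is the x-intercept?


x-intercept = -1/Km
= -1/51
= -0.0196 1/uM

-0.0196 1/uM


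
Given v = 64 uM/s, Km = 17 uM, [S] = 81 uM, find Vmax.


Vmax = v * (Km + [S]) / [S]
Vmax = 64 * (17 + 81) / 81
Vmax = 77.4321 uM/s

77.4321 uM/s


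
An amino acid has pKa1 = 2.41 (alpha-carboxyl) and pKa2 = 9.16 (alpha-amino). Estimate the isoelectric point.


pI = (pKa1 + pKa2) / 2
pI = (2.41 + 9.16) / 2
pI = 5.785

5.785


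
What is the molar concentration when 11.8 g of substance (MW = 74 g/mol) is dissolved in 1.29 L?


C = (mass / MW) / volume
C = (11.8 / 74) / 1.29
C = 0.1236 M

0.1236 M


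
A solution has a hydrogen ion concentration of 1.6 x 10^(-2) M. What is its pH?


pH = -log10([H+])
pH = -log10(1.6 x 10^(-2))
pH = 1.7959

1.7959


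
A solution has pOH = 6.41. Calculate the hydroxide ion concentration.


[OH-] = 10^(-pOH)
[OH-] = 10^(-6.41)
[OH-] = 3.890e-07 M

3.890e-07 M


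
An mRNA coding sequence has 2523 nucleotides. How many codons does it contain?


codons = nucleotides / 3
codons = 2523 / 3 = 841

841


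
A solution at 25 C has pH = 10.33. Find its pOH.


pOH = 14 - pH
pOH = 14 - 10.33
pOH = 3.67

3.67


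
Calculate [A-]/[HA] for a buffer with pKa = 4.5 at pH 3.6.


[A-]/[HA] = 10^(pH - pKa)
= 10^(3.6 - 4.5)
= 0.1259

0.1259


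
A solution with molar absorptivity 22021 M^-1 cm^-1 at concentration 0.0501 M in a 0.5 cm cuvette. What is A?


A = epsilon * c * l
A = 22021 * 0.0501 * 0.5
A = 551.626

551.626


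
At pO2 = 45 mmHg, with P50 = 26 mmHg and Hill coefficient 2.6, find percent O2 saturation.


Y = pO2^n / (P50^n + pO2^n)
Y = 45^2.6 / (26^2.6 + 45^2.6)
Y = 80.63%

80.63%


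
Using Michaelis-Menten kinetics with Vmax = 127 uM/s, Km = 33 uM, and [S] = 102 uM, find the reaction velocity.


v = Vmax * [S] / (Km + [S])
v = 127 * 102 / (33 + 102)
v = 95.9556 uM/s

95.9556 uM/s


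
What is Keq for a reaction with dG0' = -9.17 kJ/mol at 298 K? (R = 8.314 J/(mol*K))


Keq = exp(-dG0 * 1000 / (R * T))
Keq = exp(-(-9.17) * 1000 / (8.314 * 298))
Keq = 40.496

40.496


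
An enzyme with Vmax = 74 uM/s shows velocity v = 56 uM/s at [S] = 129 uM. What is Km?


Km = [S] * (Vmax - v) / v
Km = 129 * (74 - 56) / 56
Km = 41.4643 uM

41.4643 uM


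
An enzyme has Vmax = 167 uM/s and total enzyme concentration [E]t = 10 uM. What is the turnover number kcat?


kcat = Vmax / [E]t
kcat = 167 / 10
kcat = 16.7 s^-1

16.7 s^-1


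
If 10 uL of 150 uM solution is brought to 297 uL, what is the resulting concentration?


C2 = C1 * V1 / V2
C2 = 150 * 10 / 297
C2 = 5.0505 uM

5.0505 uM


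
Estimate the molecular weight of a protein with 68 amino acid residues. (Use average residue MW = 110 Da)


MW = n_residues * 110 Da
MW = 68 * 110
MW = 7480 Da

7480 Da


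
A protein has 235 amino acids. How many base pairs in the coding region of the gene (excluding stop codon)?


Each amino acid = 1 codon = 3 bp
bp = 235 * 3 = 705 bp

705 bp


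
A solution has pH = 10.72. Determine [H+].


[H+] = 10^(-pH)
[H+] = 10^(-10.72)
[H+] = 1.905e-11 M

1.905e-11 M


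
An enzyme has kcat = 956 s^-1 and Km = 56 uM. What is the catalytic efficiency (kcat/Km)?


Catalytic efficiency = kcat / Km
= 956 / 56
= 17.0714 uM^-1*s^-1

17.0714 uM^-1*s^-1


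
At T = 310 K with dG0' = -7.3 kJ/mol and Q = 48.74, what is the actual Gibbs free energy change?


dG = dG0' + RT * ln(Q) / 1000
dG = -7.3 + 8.314 * 310 * ln(48.74) / 1000
dG = 2.7168 kJ/mol

2.7168 kJ/mol


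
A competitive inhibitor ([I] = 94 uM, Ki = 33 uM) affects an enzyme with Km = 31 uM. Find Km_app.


Km_app = Km * (1 + [I]/Ki)
Km_app = 31 * (1 + 94/33)
Km_app = 119.303 uM

119.303 uM


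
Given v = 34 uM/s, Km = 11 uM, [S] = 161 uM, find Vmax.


Vmax = v * (Km + [S]) / [S]
Vmax = 34 * (11 + 161) / 161
Vmax = 36.323 uM/s

36.323 uM/s


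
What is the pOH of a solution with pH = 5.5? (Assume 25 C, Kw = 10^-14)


pOH = 14 - pH
pOH = 14 - 5.5
pOH = 8.5

8.5


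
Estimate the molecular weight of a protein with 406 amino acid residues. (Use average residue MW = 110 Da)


MW = n_residues * 110 Da
MW = 406 * 110
MW = 44660 Da

44660 Da


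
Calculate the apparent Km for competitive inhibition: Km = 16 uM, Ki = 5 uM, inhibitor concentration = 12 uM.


Km_app = Km * (1 + [I]/Ki)
Km_app = 16 * (1 + 12/5)
Km_app = 54.4 uM

54.4 uM


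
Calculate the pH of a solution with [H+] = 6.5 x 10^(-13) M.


pH = -log10([H+])
pH = -log10(6.5 x 10^(-13))
pH = 12.1871

12.1871


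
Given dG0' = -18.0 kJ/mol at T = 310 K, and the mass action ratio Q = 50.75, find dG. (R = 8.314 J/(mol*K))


dG = dG0' + RT * ln(Q) / 1000
dG = -18.0 + 8.314 * 310 * ln(50.75) / 1000
dG = -7.879 kJ/mol

-7.879 kJ/mol


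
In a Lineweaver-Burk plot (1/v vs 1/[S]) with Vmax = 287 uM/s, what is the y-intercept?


y-intercept = 1/Vmax
= 1/287
= 0.0035 s/uM

0.0035 s/uM


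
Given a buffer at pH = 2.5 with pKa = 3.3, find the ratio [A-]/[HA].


[A-]/[HA] = 10^(pH - pKa)
= 10^(2.5 - 3.3)
= 0.1585

0.1585


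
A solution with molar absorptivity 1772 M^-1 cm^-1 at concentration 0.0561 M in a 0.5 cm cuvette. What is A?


A = epsilon * c * l
A = 1772 * 0.0561 * 0.5
A = 49.7046

49.7046


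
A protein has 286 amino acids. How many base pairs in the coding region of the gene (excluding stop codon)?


Each amino acid = 1 codon = 3 bp
bp = 286 * 3 = 858 bp

858 bp


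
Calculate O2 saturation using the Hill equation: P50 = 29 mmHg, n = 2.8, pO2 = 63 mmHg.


Y = pO2^n / (P50^n + pO2^n)
Y = 63^2.8 / (29^2.8 + 63^2.8)
Y = 89.77%

89.77%


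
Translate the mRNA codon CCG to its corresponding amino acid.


Standard genetic code lookup.
Codon CCG -> Pro

Pro


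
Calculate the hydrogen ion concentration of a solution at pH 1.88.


[H+] = 10^(-pH)
[H+] = 10^(-1.88)
[H+] = 0.0132 M

0.0132 M


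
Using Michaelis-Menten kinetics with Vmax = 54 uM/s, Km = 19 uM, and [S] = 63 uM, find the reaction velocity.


v = Vmax * [S] / (Km + [S])
v = 54 * 63 / (19 + 63)
v = 41.4878 uM/s

41.4878 uM/s


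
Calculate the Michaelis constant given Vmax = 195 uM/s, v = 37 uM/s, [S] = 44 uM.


Km = [S] * (Vmax - v) / v
Km = 44 * (195 - 37) / 37
Km = 187.8919 uM

187.8919 uM


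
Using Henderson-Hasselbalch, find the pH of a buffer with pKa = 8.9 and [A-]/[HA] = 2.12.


pH = pKa + log10([A-]/[HA])
pH = 8.9 + log10(2.12)
pH = 9.2263

9.2263


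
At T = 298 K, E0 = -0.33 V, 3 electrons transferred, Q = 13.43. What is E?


E = E0 - (RT/nF) * ln(Q)
E = -0.33 - (8.314 * 298 / (3 * 96485)) * ln(13.43)
E = -0.3522 V

-0.3522 V


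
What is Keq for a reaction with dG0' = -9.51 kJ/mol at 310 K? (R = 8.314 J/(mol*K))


Keq = exp(-dG0 * 1000 / (R * T))
Keq = exp(-(-9.51) * 1000 / (8.314 * 310))
Keq = 40.0389

40.0389


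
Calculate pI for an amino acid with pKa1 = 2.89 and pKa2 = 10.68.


pI = (pKa1 + pKa2) / 2
pI = (2.89 + 10.68) / 2
pI = 6.785

6.785


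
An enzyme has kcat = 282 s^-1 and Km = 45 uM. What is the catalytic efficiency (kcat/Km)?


Catalytic efficiency = kcat / Km
= 282 / 45
= 6.2667 uM^-1*s^-1

6.2667 uM^-1*s^-1


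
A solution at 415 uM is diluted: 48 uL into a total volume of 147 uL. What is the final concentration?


C2 = C1 * V1 / V2
C2 = 415 * 48 / 147
C2 = 135.5102 uM

135.5102 uM


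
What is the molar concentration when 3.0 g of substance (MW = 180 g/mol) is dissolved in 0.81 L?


C = (mass / MW) / volume
C = (3.0 / 180) / 0.81
C = 0.0206 M

0.0206 M


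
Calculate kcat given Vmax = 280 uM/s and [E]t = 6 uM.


kcat = Vmax / [E]t
kcat = 280 / 6
kcat = 46.6667 s^-1

46.6667 s^-1


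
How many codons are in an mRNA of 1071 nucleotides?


codons = nucleotides / 3
codons = 1071 / 3 = 357

357


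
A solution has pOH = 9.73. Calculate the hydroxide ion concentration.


[OH-] = 10^(-pOH)
[OH-] = 10^(-9.73)
[OH-] = 1.862e-10 M

1.862e-10 M


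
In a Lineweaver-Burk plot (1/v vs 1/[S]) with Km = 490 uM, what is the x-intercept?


x-intercept = -1/Km
= -1/490
= -0.002 1/uM

-0.002 1/uM


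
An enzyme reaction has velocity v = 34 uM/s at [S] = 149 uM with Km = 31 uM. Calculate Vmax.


Vmax = v * (Km + [S]) / [S]
Vmax = 34 * (31 + 149) / 149
Vmax = 41.0738 uM/s

41.0738 uM/s


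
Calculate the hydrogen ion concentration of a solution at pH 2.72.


[H+] = 10^(-pH)
[H+] = 10^(-2.72)
[H+] = 0.0019 M

0.0019 M


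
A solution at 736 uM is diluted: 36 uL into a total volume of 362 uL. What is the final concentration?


C2 = C1 * V1 / V2
C2 = 736 * 36 / 362
C2 = 73.1934 uM

73.1934 uM


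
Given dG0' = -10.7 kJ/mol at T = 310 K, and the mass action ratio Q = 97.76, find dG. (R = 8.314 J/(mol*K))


dG = dG0' + RT * ln(Q) / 1000
dG = -10.7 + 8.314 * 310 * ln(97.76) / 1000
dG = 1.1107 kJ/mol

1.1107 kJ/mol


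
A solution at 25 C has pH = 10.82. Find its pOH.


pOH = 14 - pH
pOH = 14 - 10.82
pOH = 3.18

3.18


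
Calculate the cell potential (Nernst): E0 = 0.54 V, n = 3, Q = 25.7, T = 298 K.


E = E0 - (RT/nF) * ln(Q)
E = 0.54 - (8.314 * 298 / (3 * 96485)) * ln(25.7)
E = 0.5122 V

0.5122 V


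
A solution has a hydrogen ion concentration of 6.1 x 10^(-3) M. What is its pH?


pH = -log10([H+])
pH = -log10(6.1 x 10^(-3))
pH = 2.2147

2.2147


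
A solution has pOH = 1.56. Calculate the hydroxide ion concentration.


[OH-] = 10^(-pOH)
[OH-] = 10^(-1.56)
[OH-] = 0.0275 M

0.0275 M


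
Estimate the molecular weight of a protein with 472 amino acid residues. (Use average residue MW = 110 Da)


MW = n_residues * 110 Da
MW = 472 * 110
MW = 51920 Da

51920 Da


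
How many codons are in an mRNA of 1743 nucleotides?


codons = nucleotides / 3
codons = 1743 / 3 = 581

581


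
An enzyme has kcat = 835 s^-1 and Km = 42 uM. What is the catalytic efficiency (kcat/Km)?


Catalytic efficiency = kcat / Km
= 835 / 42
= 19.881 uM^-1*s^-1

19.881 uM^-1*s^-1


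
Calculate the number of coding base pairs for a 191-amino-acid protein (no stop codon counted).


Each amino acid = 1 codon = 3 bp
bp = 191 * 3 = 573 bp

573 bp


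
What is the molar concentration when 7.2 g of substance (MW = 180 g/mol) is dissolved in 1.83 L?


C = (mass / MW) / volume
C = (7.2 / 180) / 1.83
C = 0.0219 M

0.0219 M


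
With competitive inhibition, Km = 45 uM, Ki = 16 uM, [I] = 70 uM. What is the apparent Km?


Km_app = Km * (1 + [I]/Ki)
Km_app = 45 * (1 + 70/16)
Km_app = 241.875 uM

241.875 uM


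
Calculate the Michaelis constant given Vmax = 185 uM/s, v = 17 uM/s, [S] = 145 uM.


Km = [S] * (Vmax - v) / v
Km = 145 * (185 - 17) / 17
Km = 1432.9412 uM

1432.9412 uM


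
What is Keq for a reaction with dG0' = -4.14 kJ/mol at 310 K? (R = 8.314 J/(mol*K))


Keq = exp(-dG0 * 1000 / (R * T))
Keq = exp(-(-4.14) * 1000 / (8.314 * 310))
Keq = 4.9844

4.9844


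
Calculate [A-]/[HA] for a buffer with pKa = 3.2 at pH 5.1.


[A-]/[HA] = 10^(pH - pKa)
= 10^(5.1 - 3.2)
= 79.4328

79.4328


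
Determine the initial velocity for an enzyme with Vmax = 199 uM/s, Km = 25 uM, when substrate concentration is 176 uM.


v = Vmax * [S] / (Km + [S])
v = 199 * 176 / (25 + 176)
v = 174.2488 uM/s

174.2488 uM/s


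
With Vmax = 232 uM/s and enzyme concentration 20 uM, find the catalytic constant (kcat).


kcat = Vmax / [E]t
kcat = 232 / 20
kcat = 11.6 s^-1

11.6 s^-1


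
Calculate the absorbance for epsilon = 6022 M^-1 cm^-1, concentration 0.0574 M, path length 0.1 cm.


A = epsilon * c * l
A = 6022 * 0.0574 * 0.1
A = 34.5663

34.5663


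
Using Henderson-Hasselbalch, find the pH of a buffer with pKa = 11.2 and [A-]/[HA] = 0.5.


pH = pKa + log10([A-]/[HA])
pH = 11.2 + log10(0.5)
pH = 10.899

10.899


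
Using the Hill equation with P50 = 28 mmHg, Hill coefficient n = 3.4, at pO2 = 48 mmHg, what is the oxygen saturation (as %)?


Y = pO2^n / (P50^n + pO2^n)
Y = 48^3.4 / (28^3.4 + 48^3.4)
Y = 86.21%

86.21%


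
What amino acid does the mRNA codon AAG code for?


Standard genetic code lookup.
Codon AAG -> Lys

Lys


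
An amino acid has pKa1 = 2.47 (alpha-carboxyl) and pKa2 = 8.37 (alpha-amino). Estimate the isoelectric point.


pI = (pKa1 + pKa2) / 2
pI = (2.47 + 8.37) / 2
pI = 5.42

5.42


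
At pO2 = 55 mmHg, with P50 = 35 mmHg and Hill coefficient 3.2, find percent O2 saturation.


Y = pO2^n / (P50^n + pO2^n)
Y = 55^3.2 / (35^3.2 + 55^3.2)
Y = 80.94%

80.94%


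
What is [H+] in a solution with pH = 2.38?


[H+] = 10^(-pH)
[H+] = 10^(-2.38)
[H+] = 0.0042 M

0.0042 M


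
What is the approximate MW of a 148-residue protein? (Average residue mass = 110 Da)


MW = n_residues * 110 Da
MW = 148 * 110
MW = 16280 Da

16280 Da


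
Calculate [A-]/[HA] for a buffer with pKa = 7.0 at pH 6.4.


[A-]/[HA] = 10^(pH - pKa)
= 10^(6.4 - 7.0)
= 0.2512

0.2512


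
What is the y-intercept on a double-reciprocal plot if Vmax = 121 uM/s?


y-intercept = 1/Vmax
= 1/121
= 0.0083 s/uM

0.0083 s/uM


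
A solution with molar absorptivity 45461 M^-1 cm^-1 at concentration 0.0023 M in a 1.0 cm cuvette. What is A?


A = epsilon * c * l
A = 45461 * 0.0023 * 1.0
A = 104.5603

104.5603


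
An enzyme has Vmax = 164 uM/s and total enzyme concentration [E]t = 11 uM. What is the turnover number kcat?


kcat = Vmax / [E]t
kcat = 164 / 11
kcat = 14.9091 s^-1

14.9091 s^-1


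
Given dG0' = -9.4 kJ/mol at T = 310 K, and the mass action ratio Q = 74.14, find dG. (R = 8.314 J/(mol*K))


dG = dG0' + RT * ln(Q) / 1000
dG = -9.4 + 8.314 * 310 * ln(74.14) / 1000
dG = 1.6979 kJ/mol

1.6979 kJ/mol


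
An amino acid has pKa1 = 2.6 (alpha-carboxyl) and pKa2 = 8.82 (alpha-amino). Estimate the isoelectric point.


pI = (pKa1 + pKa2) / 2
pI = (2.6 + 8.82) / 2
pI = 5.71

5.71


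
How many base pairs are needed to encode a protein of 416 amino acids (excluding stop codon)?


Each amino acid = 1 codon = 3 bp
bp = 416 * 3 = 1248 bp

1248 bp


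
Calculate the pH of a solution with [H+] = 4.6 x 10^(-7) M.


pH = -log10([H+])
pH = -log10(4.6 x 10^(-7))
pH = 6.3372

6.3372


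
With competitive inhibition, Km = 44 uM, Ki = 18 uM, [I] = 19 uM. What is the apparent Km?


Km_app = Km * (1 + [I]/Ki)
Km_app = 44 * (1 + 19/18)
Km_app = 90.4444 uM

90.4444 uM


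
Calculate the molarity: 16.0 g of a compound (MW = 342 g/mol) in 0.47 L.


C = (mass / MW) / volume
C = (16.0 / 342) / 0.47
C = 0.0995 M

0.0995 M


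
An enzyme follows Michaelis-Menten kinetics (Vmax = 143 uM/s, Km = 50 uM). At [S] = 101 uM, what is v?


v = Vmax * [S] / (Km + [S])
v = 143 * 101 / (50 + 101)
v = 95.649 uM/s

95.649 uM/s


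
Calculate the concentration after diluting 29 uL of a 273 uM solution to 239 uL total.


C2 = C1 * V1 / V2
C2 = 273 * 29 / 239
C2 = 33.1255 uM

33.1255 uM


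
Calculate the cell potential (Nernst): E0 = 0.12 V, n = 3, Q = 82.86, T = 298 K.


E = E0 - (RT/nF) * ln(Q)
E = 0.12 - (8.314 * 298 / (3 * 96485)) * ln(82.86)
E = 0.0822 V

0.0822 V


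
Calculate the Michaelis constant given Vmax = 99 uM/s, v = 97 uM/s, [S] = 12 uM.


Km = [S] * (Vmax - v) / v
Km = 12 * (99 - 97) / 97
Km = 0.2474 uM

0.2474 uM


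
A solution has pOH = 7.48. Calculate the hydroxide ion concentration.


[OH-] = 10^(-pOH)
[OH-] = 10^(-7.48)
[OH-] = 3.311e-08 M

3.311e-08 M


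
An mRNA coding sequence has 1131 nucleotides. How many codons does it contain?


codons = nucleotides / 3
codons = 1131 / 3 = 377

377


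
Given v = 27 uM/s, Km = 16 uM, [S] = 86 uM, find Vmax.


Vmax = v * (Km + [S]) / [S]
Vmax = 27 * (16 + 86) / 86
Vmax = 32.0233 uM/s

32.0233 uM/s


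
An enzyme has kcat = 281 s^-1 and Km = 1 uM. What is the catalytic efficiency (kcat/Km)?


Catalytic efficiency = kcat / Km
= 281 / 1
= 281.0 uM^-1*s^-1

281.0 uM^-1*s^-1


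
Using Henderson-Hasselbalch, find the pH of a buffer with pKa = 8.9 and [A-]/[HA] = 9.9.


pH = pKa + log10([A-]/[HA])
pH = 8.9 + log10(9.9)
pH = 9.8956

9.8956


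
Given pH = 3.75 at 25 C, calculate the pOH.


pOH = 14 - pH
pOH = 14 - 3.75
pOH = 10.25

10.25


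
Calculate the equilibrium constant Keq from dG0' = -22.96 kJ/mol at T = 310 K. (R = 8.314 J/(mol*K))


Keq = exp(-dG0 * 1000 / (R * T))
Keq = exp(-(-22.96) * 1000 / (8.314 * 310))
Keq = 7393.8914

7393.8914


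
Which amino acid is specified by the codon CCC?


Standard genetic code lookup.
Codon CCC -> Pro

Pro


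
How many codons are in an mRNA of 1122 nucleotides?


codons = nucleotides / 3
codons = 1122 / 3 = 374

374


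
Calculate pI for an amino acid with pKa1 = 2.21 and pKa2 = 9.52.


pI = (pKa1 + pKa2) / 2
pI = (2.21 + 9.52) / 2
pI = 5.865

5.865


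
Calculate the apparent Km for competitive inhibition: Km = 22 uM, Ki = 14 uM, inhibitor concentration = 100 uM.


Km_app = Km * (1 + [I]/Ki)
Km_app = 22 * (1 + 100/14)
Km_app = 179.1429 uM

179.1429 uM


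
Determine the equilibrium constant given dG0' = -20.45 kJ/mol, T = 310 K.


Keq = exp(-dG0 * 1000 / (R * T))
Keq = exp(-(-20.45) * 1000 / (8.314 * 310))
Keq = 2792.0662

2792.0662


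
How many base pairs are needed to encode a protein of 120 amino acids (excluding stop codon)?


Each amino acid = 1 codon = 3 bp
bp = 120 * 3 = 360 bp

360 bp


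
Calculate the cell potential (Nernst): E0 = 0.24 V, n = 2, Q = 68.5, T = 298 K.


E = E0 - (RT/nF) * ln(Q)
E = 0.24 - (8.314 * 298 / (2 * 96485)) * ln(68.5)
E = 0.1857 V

0.1857 V


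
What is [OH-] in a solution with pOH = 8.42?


[OH-] = 10^(-pOH)
[OH-] = 10^(-8.42)
[OH-] = 3.802e-09 M

3.802e-09 M


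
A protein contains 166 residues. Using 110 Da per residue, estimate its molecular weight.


MW = n_residues * 110 Da
MW = 166 * 110
MW = 18260 Da

18260 Da


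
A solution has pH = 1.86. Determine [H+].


[H+] = 10^(-pH)
[H+] = 10^(-1.86)
[H+] = 0.0138 M

0.0138 M


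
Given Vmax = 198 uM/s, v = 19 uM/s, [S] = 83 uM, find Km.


Km = [S] * (Vmax - v) / v
Km = 83 * (198 - 19) / 19
Km = 781.9474 uM

781.9474 uM


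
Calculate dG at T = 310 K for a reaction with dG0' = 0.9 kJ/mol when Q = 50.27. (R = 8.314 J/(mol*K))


dG = dG0' + RT * ln(Q) / 1000
dG = 0.9 + 8.314 * 310 * ln(50.27) / 1000
dG = 10.9965 kJ/mol

10.9965 kJ/mol


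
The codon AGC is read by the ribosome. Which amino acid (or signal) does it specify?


Standard genetic code lookup.
Codon AGC -> Ser

Ser


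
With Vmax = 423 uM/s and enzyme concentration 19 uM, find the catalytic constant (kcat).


kcat = Vmax / [E]t
kcat = 423 / 19
kcat = 22.2632 s^-1

22.2632 s^-1


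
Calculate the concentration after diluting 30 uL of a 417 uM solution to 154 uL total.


C2 = C1 * V1 / V2
C2 = 417 * 30 / 154
C2 = 81.2338 uM

81.2338 uM


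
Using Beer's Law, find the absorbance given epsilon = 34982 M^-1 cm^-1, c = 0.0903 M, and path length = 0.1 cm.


A = epsilon * c * l
A = 34982 * 0.0903 * 0.1
A = 315.8875

315.8875


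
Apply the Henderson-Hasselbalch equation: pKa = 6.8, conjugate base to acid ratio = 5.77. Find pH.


pH = pKa + log10([A-]/[HA])
pH = 6.8 + log10(5.77)
pH = 7.5612

7.5612


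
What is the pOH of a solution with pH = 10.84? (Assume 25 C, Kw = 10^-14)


pOH = 14 - pH
pOH = 14 - 10.84
pOH = 3.16

3.16


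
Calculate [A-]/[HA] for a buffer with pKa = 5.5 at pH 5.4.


[A-]/[HA] = 10^(pH - pKa)
= 10^(5.4 - 5.5)
= 0.7943

0.7943


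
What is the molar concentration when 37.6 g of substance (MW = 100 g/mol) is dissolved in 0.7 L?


C = (mass / MW) / volume
C = (37.6 / 100) / 0.7
C = 0.5371 M

0.5371 M


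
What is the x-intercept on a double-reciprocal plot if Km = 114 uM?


x-intercept = -1/Km
= -1/114
= -0.0088 1/uM

-0.0088 1/uM


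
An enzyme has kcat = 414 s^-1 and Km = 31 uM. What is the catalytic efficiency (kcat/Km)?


Catalytic efficiency = kcat / Km
= 414 / 31
= 13.3548 uM^-1*s^-1

13.3548 uM^-1*s^-1


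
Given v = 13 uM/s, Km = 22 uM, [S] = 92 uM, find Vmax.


Vmax = v * (Km + [S]) / [S]
Vmax = 13 * (22 + 92) / 92
Vmax = 16.1087 uM/s

16.1087 uM/s


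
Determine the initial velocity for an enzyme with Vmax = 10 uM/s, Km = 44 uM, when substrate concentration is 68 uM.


v = Vmax * [S] / (Km + [S])
v = 10 * 68 / (44 + 68)
v = 6.0714 uM/s

6.0714 uM/s


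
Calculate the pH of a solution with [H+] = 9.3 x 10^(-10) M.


pH = -log10([H+])
pH = -log10(9.3 x 10^(-10))
pH = 9.0315

9.0315


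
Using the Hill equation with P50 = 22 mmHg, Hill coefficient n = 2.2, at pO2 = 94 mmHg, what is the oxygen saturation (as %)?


Y = pO2^n / (P50^n + pO2^n)
Y = 94^2.2 / (22^2.2 + 94^2.2)
Y = 96.06%

96.06%


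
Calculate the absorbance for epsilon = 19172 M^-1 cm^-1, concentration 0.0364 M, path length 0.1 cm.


A = epsilon * c * l
A = 19172 * 0.0364 * 0.1
A = 69.7861

69.7861


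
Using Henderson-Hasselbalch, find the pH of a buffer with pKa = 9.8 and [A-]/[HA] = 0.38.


pH = pKa + log10([A-]/[HA])
pH = 9.8 + log10(0.38)
pH = 9.3798

9.3798


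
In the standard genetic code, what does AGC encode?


Standard genetic code lookup.
Codon AGC -> Ser

Ser


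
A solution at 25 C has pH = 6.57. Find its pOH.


pOH = 14 - pH
pOH = 14 - 6.57
pOH = 7.43

7.43


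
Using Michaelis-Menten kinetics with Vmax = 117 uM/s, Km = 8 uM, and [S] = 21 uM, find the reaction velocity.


v = Vmax * [S] / (Km + [S])
v = 117 * 21 / (8 + 21)
v = 84.7241 uM/s

84.7241 uM/s


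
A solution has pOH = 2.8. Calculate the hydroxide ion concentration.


[OH-] = 10^(-pOH)
[OH-] = 10^(-2.8)
[OH-] = 0.0016 M

0.0016 M


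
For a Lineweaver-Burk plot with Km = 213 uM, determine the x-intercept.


x-intercept = -1/Km
= -1/213
= -0.0047 1/uM

-0.0047 1/uM


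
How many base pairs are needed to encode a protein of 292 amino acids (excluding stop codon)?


Each amino acid = 1 codon = 3 bp
bp = 292 * 3 = 876 bp

876 bp


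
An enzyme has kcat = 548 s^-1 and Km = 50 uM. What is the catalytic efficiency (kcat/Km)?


Catalytic efficiency = kcat / Km
= 548 / 50
= 10.96 uM^-1*s^-1

10.96 uM^-1*s^-1


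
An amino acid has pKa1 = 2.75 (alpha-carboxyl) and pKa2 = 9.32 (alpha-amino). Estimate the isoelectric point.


pI = (pKa1 + pKa2) / 2
pI = (2.75 + 9.32) / 2
pI = 6.035

6.035


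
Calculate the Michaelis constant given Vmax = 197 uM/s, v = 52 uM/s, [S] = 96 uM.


Km = [S] * (Vmax - v) / v
Km = 96 * (197 - 52) / 52
Km = 267.6923 uM

267.6923 uM


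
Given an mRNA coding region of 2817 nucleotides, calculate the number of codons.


codons = nucleotides / 3
codons = 2817 / 3 = 939

939


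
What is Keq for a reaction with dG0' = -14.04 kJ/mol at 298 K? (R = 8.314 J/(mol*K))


Keq = exp(-dG0 * 1000 / (R * T))
Keq = exp(-(-14.04) * 1000 / (8.314 * 298))
Keq = 289.119

289.119


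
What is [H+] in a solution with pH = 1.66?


[H+] = 10^(-pH)
[H+] = 10^(-1.66)
[H+] = 0.0219 M

0.0219 M


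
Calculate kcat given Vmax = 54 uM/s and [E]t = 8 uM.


kcat = Vmax / [E]t
kcat = 54 / 8
kcat = 6.75 s^-1

6.75 s^-1


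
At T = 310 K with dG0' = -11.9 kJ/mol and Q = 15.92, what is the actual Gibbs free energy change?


dG = dG0' + RT * ln(Q) / 1000
dG = -11.9 + 8.314 * 310 * ln(15.92) / 1000
dG = -4.767 kJ/mol

-4.767 kJ/mol


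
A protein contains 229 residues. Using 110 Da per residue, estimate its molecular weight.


MW = n_residues * 110 Da
MW = 229 * 110
MW = 25190 Da

25190 Da


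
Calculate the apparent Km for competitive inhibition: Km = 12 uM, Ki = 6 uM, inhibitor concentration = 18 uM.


Km_app = Km * (1 + [I]/Ki)
Km_app = 12 * (1 + 18/6)
Km_app = 48.0 uM

48.0 uM


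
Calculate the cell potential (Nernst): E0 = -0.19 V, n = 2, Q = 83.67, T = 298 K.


E = E0 - (RT/nF) * ln(Q)
E = -0.19 - (8.314 * 298 / (2 * 96485)) * ln(83.67)
E = -0.2468 V

-0.2468 V


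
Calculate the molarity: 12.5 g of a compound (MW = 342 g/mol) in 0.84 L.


C = (mass / MW) / volume
C = (12.5 / 342) / 0.84
C = 0.0435 M

0.0435 M


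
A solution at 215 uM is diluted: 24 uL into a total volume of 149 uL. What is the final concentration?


C2 = C1 * V1 / V2
C2 = 215 * 24 / 149
C2 = 34.6309 uM

34.6309 uM


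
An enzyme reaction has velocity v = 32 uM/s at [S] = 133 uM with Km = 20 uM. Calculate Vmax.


Vmax = v * (Km + [S]) / [S]
Vmax = 32 * (20 + 133) / 133
Vmax = 36.812 uM/s

36.812 uM/s


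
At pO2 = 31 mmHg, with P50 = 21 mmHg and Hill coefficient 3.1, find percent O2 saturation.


Y = pO2^n / (P50^n + pO2^n)
Y = 31^3.1 / (21^3.1 + 31^3.1)
Y = 76.98%

76.98%


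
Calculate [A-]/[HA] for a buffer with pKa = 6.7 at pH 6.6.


[A-]/[HA] = 10^(pH - pKa)
= 10^(6.6 - 6.7)
= 0.7943

0.7943


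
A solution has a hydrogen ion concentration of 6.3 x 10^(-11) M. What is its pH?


pH = -log10([H+])
pH = -log10(6.3 x 10^(-11))
pH = 10.2007

10.2007


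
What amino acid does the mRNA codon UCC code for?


Standard genetic code lookup.
Codon UCC -> Ser

Ser


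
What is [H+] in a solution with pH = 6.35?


[H+] = 10^(-pH)
[H+] = 10^(-6.35)
[H+] = 4.467e-07 M

4.467e-07 M


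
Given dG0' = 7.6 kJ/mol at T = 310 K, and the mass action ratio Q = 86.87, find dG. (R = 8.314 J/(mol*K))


dG = dG0' + RT * ln(Q) / 1000
dG = 7.6 + 8.314 * 310 * ln(86.87) / 1000
dG = 19.1063 kJ/mol

19.1063 kJ/mol


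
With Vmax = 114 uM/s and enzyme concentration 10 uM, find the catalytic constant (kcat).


kcat = Vmax / [E]t
kcat = 114 / 10
kcat = 11.4 s^-1

11.4 s^-1


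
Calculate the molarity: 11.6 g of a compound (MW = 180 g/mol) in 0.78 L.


C = (mass / MW) / volume
C = (11.6 / 180) / 0.78
C = 0.0826 M

0.0826 M


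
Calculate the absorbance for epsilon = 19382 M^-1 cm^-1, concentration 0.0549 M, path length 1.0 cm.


A = epsilon * c * l
A = 19382 * 0.0549 * 1.0
A = 1064.0718

1064.0718


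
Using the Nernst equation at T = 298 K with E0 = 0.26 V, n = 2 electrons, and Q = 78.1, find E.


E = E0 - (RT/nF) * ln(Q)
E = 0.26 - (8.314 * 298 / (2 * 96485)) * ln(78.1)
E = 0.204 V

0.204 V


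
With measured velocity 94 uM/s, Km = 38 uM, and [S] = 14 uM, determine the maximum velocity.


Vmax = v * (Km + [S]) / [S]
Vmax = 94 * (38 + 14) / 14
Vmax = 349.1429 uM/s

349.1429 uM/s


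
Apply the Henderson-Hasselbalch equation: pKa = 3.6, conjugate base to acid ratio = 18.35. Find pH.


pH = pKa + log10([A-]/[HA])
pH = 3.6 + log10(18.35)
pH = 4.8636

4.8636


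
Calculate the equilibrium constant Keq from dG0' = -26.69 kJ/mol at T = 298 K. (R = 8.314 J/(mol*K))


Keq = exp(-dG0 * 1000 / (R * T))
Keq = exp(-(-26.69) * 1000 / (8.314 * 298))
Keq = 47697.9424

47697.9424


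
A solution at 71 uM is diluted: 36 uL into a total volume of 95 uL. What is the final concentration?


C2 = C1 * V1 / V2
C2 = 71 * 36 / 95
C2 = 26.9053 uM

26.9053 uM


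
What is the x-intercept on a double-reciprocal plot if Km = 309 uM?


x-intercept = -1/Km
= -1/309
= -0.0032 1/uM

-0.0032 1/uM


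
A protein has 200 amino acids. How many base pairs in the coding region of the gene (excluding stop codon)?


Each amino acid = 1 codon = 3 bp
bp = 200 * 3 = 600 bp

600 bp


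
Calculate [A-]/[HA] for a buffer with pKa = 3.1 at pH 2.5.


[A-]/[HA] = 10^(pH - pKa)
= 10^(2.5 - 3.1)
= 0.2512

0.2512


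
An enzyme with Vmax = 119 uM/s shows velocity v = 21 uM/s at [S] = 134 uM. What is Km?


Km = [S] * (Vmax - v) / v
Km = 134 * (119 - 21) / 21
Km = 625.3333 uM

625.3333 uM


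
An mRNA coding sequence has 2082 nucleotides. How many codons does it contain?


codons = nucleotides / 3
codons = 2082 / 3 = 694

694


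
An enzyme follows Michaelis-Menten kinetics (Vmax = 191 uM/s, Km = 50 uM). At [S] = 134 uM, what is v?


v = Vmax * [S] / (Km + [S])
v = 191 * 134 / (50 + 134)
v = 139.0978 uM/s

139.0978 uM/s


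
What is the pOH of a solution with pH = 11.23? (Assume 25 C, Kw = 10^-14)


pOH = 14 - pH
pOH = 14 - 11.23
pOH = 2.77

2.77


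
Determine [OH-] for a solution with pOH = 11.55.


[OH-] = 10^(-pOH)
[OH-] = 10^(-11.55)
[OH-] = 2.818e-12 M

2.818e-12 M


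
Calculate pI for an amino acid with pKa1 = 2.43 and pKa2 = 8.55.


pI = (pKa1 + pKa2) / 2
pI = (2.43 + 8.55) / 2
pI = 5.49

5.49


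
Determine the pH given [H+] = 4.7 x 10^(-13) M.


pH = -log10([H+])
pH = -log10(4.7 x 10^(-13))
pH = 12.3279

12.3279


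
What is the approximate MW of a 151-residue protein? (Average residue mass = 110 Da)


MW = n_residues * 110 Da
MW = 151 * 110
MW = 16610 Da

16610 Da


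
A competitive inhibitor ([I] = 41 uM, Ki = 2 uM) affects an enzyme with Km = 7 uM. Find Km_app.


Km_app = Km * (1 + [I]/Ki)
Km_app = 7 * (1 + 41/2)
Km_app = 150.5 uM

150.5 uM


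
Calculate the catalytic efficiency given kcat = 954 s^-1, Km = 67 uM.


Catalytic efficiency = kcat / Km
= 954 / 67
= 14.2388 uM^-1*s^-1

14.2388 uM^-1*s^-1


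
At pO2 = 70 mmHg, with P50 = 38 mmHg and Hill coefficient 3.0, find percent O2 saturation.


Y = pO2^n / (P50^n + pO2^n)
Y = 70^3.0 / (38^3.0 + 70^3.0)
Y = 86.21%

86.21%


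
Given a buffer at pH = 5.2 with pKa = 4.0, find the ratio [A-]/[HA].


[A-]/[HA] = 10^(pH - pKa)
= 10^(5.2 - 4.0)
= 15.8489

15.8489


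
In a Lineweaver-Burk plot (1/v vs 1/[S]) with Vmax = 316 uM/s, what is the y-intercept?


y-intercept = 1/Vmax
= 1/316
= 0.0032 s/uM

0.0032 s/uM


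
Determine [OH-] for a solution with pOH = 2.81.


[OH-] = 10^(-pOH)
[OH-] = 10^(-2.81)
[OH-] = 0.0015 M

0.0015 M


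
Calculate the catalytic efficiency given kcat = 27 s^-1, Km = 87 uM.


Catalytic efficiency = kcat / Km
= 27 / 87
= 0.3103 uM^-1*s^-1

0.3103 uM^-1*s^-1


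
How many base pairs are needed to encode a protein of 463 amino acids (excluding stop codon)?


Each amino acid = 1 codon = 3 bp
bp = 463 * 3 = 1389 bp

1389 bp


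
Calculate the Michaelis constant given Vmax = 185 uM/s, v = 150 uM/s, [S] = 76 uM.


Km = [S] * (Vmax - v) / v
Km = 76 * (185 - 150) / 150
Km = 17.7333 uM

17.7333 uM


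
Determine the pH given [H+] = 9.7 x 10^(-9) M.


pH = -log10([H+])
pH = -log10(9.7 x 10^(-9))
pH = 8.0132

8.0132


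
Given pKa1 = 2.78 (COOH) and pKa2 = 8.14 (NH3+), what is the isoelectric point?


pI = (pKa1 + pKa2) / 2
pI = (2.78 + 8.14) / 2
pI = 5.46

5.46


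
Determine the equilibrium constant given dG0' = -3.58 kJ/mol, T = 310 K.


Keq = exp(-dG0 * 1000 / (R * T))
Keq = exp(-(-3.58) * 1000 / (8.314 * 310))
Keq = 4.011

4.011


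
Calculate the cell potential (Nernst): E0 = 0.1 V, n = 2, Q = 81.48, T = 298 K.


E = E0 - (RT/nF) * ln(Q)
E = 0.1 - (8.314 * 298 / (2 * 96485)) * ln(81.48)
E = 0.0435 V

0.0435 V


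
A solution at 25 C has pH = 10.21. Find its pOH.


pOH = 14 - pH
pOH = 14 - 10.21
pOH = 3.79

3.79


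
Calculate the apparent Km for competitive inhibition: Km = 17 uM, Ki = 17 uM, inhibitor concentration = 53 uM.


Km_app = Km * (1 + [I]/Ki)
Km_app = 17 * (1 + 53/17)
Km_app = 70.0 uM

70.0 uM


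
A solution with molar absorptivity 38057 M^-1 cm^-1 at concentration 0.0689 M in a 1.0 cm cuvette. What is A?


A = epsilon * c * l
A = 38057 * 0.0689 * 1.0
A = 2622.1273

2622.1273


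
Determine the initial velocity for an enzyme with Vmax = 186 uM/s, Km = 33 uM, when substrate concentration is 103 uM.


v = Vmax * [S] / (Km + [S])
v = 186 * 103 / (33 + 103)
v = 140.8676 uM/s

140.8676 uM/s


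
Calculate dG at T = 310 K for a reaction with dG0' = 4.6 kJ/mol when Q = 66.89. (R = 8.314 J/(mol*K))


dG = dG0' + RT * ln(Q) / 1000
dG = 4.6 + 8.314 * 310 * ln(66.89) / 1000
dG = 15.4327 kJ/mol

15.4327 kJ/mol


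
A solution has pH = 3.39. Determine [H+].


[H+] = 10^(-pH)
[H+] = 10^(-3.39)
[H+] = 4.074e-04 M

4.074e-04 M


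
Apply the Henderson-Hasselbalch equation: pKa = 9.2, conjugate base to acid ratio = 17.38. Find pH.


pH = pKa + log10([A-]/[HA])
pH = 9.2 + log10(17.38)
pH = 10.44

10.44


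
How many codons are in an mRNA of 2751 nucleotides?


codons = nucleotides / 3
codons = 2751 / 3 = 917

917


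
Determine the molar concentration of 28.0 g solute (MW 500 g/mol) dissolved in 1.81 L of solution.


C = (mass / MW) / volume
C = (28.0 / 500) / 1.81
C = 0.0309 M

0.0309 M


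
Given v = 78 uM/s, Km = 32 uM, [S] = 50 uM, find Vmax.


Vmax = v * (Km + [S]) / [S]
Vmax = 78 * (32 + 50) / 50
Vmax = 127.92 uM/s

127.92 uM/s
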